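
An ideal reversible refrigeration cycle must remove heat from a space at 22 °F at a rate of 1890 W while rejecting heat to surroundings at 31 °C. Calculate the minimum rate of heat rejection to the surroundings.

Q̇_H ≈ 2150 W

T_H = 31 °C → 31 + 273.15 = 304.15 K.
T_C = 22 °F → (22 − 32) × 5/9 = -5.56 °C = 267.59 K.
For a reversible cycle Q_H/Q_C = T_H/T_C, so Q_H = Q_C·T_H/T_C = 1890 × 304.15/267.59 = 2150 W.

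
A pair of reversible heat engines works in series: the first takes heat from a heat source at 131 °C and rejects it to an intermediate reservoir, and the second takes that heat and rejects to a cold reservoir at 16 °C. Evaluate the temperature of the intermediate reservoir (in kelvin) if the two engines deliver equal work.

T_m ≈ 347 K

T_H = 131 °C → 131 + 273.15 = 404.15 K.
T_C = 16 °C → 16 + 273.15 = 289.15 K.
For reversible stages Q_m = Q_H·(T_m/T_H). Setting W₁ = Q_H(1 − T_m/T_H) equal to W₂ = Q_m(1 − T_C/T_m) = Q_H·(T_m − T_C)/T_H gives T_H − T_m = T_m − T_C, so T_m = (T_H + T_C)/2 = (404.15 + 289.15)/2 = 347 K.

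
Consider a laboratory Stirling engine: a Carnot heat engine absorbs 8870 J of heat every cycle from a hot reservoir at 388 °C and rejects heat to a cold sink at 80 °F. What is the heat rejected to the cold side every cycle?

T_H = 388 °C → 388 + 273.15 = 661.15 K.
T_C = 80 °F → (80 − 32) × 5/9 = 26.67 °C = 299.82 K.
Since the cycle is reversible, η = 1 − T_C/T_H = 1 − 299.82/661.15 = 0.5465.
For a reversible cycle Q_C/Q_H = T_C/T_H, so Q_C = 8870 × 299.82/661.15 = 4020 J.

Q_C ≈ 4020 J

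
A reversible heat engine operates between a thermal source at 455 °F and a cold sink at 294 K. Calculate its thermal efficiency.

T_H = 455 °F → (455 − 32) × 5/9 = 235.00 °C = 508.15 K.
The Carnot efficiency is η = 1 − T_C/T_H = 1 − 294.00/508.15 = 0.4214.

η ≈ 0.4214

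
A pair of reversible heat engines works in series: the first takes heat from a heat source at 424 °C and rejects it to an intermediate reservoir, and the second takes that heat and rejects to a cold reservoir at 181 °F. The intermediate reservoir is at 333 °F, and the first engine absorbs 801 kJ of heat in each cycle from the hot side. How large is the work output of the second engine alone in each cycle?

T_H = 424 °C → 424 + 273.15 = 697.15 K.
T_C = 181 °F → (181 − 32) × 5/9 = 82.78 °C = 355.93 K.
T_m = 333 °F → (333 − 32) × 5/9 = 167.22 °C = 440.37 K.
Heat entering the second stage: Q_m = Q_H·(T_m/T_H) = 801 × 440.37/697.15 = 506.0 kJ.
Second-stage efficiency η₂ = 1 − T_C/T_m = 1 − 355.93/440.37 = 0.1918, so W₂ = η₂·Q_m = 97.02 kJ.

W₂ ≈ 97.02 kJ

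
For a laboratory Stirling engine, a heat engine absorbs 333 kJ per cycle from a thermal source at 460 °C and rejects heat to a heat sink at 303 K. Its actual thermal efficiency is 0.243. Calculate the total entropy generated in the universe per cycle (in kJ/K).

ΔS_univ ≈ 0.378 kJ/K

T_H = 460 °C → 460 + 273.15 = 733.15 K.
W = η·Q_H = 0.243 × 333 = 80.92 kJ, so Q_C = Q_H − W = 252.1 kJ.
Entropy balance on the reservoirs: −Q_H/T_H = -0.4542 kJ/K, +Q_C/T_C = 0.8320 kJ/K.
ΔS_univ = −Q_H/T_H + Q_C/T_C = 0.378 kJ/K (> 0, since η = 0.243 < η_Carnot = 0.587).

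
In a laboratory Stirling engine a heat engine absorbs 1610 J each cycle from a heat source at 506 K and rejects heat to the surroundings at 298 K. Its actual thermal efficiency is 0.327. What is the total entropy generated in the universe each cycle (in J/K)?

W = η·Q_H = 0.327 × 1610 = 526.5 J, so Q_C = Q_H − W = 1084 J.
The hot reservoir loses entropy Q_H/T_H = 1610/506.00 = 3.182 J/K; the cold reservoir gains Q_C/T_C = 1084/298.00 = 3.636 J/K.
ΔS_univ = −Q_H/T_H + Q_C/T_C = 0.454 J/K (> 0, since η = 0.327 < η_Carnot = 0.411).

ΔS_univ ≈ 0.454 J/K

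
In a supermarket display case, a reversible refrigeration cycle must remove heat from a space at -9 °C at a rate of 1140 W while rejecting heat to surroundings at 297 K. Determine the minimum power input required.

T_C = -9 °C → -9 + 273.15 = 264.15 K.
For a reversible refrigerator, COP_R = T_C/(T_H − T_C) = 264.15/32.85 = 8.0411.
W = Q_C/COP_R = 1140/8.0411 = 141.8 W.

Ẇ_in ≈ 141.8 W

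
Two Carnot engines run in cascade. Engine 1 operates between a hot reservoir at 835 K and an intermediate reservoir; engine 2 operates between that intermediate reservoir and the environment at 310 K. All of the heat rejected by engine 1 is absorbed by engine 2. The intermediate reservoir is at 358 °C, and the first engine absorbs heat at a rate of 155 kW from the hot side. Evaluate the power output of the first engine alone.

T_m = 358 °C → 358 + 273.15 = 631.15 K.
First-stage efficiency η₁ = 1 − T_m/T_H = 1 − 631.15/835.00 = 0.2441.
W₁ = η₁·Q_H = 0.2441 × 155 = 37.84 kW.

Ẇ₁ ≈ 37.84 kW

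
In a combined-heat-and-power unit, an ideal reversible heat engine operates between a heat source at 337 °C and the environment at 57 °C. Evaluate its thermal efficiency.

η ≈ 0.459

T_H = 337 °C → 337 + 273.15 = 610.15 K.
T_C = 57 °C → 57 + 273.15 = 330.15 K.
Since the cycle is reversible, η = 1 − T_C/T_H = 1 − 330.15/610.15 = 0.459.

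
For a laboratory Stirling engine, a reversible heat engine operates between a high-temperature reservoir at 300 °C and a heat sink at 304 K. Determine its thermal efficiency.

T_H = 300 °C → 300 + 273.15 = 573.15 K.
Since the cycle is reversible, η = 1 − T_C/T_H = 1 − 304.00/573.15 = 0.470.

η ≈ 0.470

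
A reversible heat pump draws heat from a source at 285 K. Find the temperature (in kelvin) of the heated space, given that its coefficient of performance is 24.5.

T_H ≈ 297.1 K

COP_HP = T_H/(T_H − T_C) ⇒ T_H = T_C·COP_HP/(COP_HP − 1) = 285.00 × 24.5/(24.5 − 1) = 297.1 K.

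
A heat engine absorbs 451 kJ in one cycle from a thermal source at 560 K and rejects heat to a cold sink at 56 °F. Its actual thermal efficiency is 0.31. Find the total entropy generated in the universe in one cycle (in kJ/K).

ΔS_univ ≈ 0.281 kJ/K

T_C = 56 °F → (56 − 32) × 5/9 = 13.33 °C = 286.48 K.
W = η·Q_H = 0.31 × 451 = 139.8 kJ, so Q_C = Q_H − W = 311.2 kJ.
Entropy balance on the reservoirs: −Q_H/T_H = -0.8054 kJ/K, +Q_C/T_C = 1.086 kJ/K.
ΔS_univ = −Q_H/T_H + Q_C/T_C = 0.281 kJ/K (> 0, since η = 0.31 < η_Carnot = 0.488).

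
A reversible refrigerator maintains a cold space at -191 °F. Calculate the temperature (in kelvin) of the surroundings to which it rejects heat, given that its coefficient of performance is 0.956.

T_C = -191 °F → (-191 − 32) × 5/9 = -123.89 °C = 149.26 K.
COP_R = T_C/(T_H − T_C) ⇒ T_H = T_C·(1 + 1/COP_R) = 149.26 × (1 + 1/0.956) = 305 K.

T_H ≈ 305 K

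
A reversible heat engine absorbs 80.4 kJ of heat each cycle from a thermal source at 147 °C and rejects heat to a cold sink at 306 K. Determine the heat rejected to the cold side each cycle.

T_H = 147 °C → 147 + 273.15 = 420.15 K.
Since the cycle is reversible, η = 1 − T_C/T_H = 1 − 306.00/420.15 = 0.2717.
For a reversible cycle Q_C/Q_H = T_C/T_H, so Q_C = 80.4 × 306.00/420.15 = 58.6 kJ.

Q_C ≈ 58.6 kJ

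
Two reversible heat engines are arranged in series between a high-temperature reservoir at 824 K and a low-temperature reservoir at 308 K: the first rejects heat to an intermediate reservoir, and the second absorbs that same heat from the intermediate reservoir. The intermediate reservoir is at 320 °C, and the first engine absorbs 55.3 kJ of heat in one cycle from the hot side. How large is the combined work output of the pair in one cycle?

W_total ≈ 34.6 kJ

Two reversible stages in series are equivalent to a single Carnot engine between T_H and T_C, so η_total = 1 − T_C/T_H = 1 − 308.00/824.00 = 0.6262.
W_total = η_total · Q_H = 0.6262 × 55.3 = 34.6 kJ.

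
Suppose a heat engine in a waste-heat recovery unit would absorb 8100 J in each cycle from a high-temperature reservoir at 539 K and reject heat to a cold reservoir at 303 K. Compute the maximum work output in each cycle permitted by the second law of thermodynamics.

The upper bound on efficiency is η_max = 1 − T_C/T_H = 1 − 303.00/539.00 = 0.4378.
W_max = η_max · Q_H = 0.4378 × 8100 = 3547 J.

W_max ≈ 3547 J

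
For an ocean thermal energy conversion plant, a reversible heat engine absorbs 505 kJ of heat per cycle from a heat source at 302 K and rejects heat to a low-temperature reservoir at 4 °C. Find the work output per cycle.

W ≈ 41.6 kJ

T_C = 4 °C → 4 + 273.15 = 277.15 K.
η_rev = 1 − T_C/T_H = 1 − 277.15/302.00 = 0.0823.
W = η·Q_H = 0.0823 × 505 = 41.6 kJ.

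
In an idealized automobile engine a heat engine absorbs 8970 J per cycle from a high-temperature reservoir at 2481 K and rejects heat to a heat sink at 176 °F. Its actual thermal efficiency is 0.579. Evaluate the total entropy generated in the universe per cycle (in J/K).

ΔS_univ ≈ 7.078 J/K

T_C = 176 °F → (176 − 32) × 5/9 = 80.00 °C = 353.15 K.
W = η·Q_H = 0.579 × 8970 = 5194 J, so Q_C = Q_H − W = 3776 J.
Entropy balance on the reservoirs: −Q_H/T_H = -3.615 J/K, +Q_C/T_C = 10.69 J/K.
ΔS_univ = −Q_H/T_H + Q_C/T_C = 7.078 J/K (> 0, since η = 0.579 < η_Carnot = 0.858).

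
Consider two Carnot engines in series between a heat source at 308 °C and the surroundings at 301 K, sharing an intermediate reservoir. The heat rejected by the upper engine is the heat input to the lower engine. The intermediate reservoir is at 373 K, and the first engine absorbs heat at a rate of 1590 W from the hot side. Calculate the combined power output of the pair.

T_H = 308 °C → 308 + 273.15 = 581.15 K.
Two reversible stages in series are equivalent to a single Carnot engine between T_H and T_C, so η_total = 1 − T_C/T_H = 1 − 301.00/581.15 = 0.4821.
W_total = η_total · Q_H = 0.4821 × 1590 = 766.5 W.

Ẇ_total ≈ 766.5 W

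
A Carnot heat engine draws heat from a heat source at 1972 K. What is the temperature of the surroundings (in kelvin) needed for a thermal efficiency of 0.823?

From η = 1 − T_C/T_H, T_C = T_H·(1 − η) = 1972.00 × (1 − 0.823) = 349.0 K.

T_C ≈ 349.0 K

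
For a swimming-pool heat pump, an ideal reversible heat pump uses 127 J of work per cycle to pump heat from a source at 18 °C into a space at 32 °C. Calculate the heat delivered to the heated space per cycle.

T_H = 32 °C → 32 + 273.15 = 305.15 K.
T_C = 18 °C → 18 + 273.15 = 291.15 K.
COP_HP = T_H/(T_H − T_C) = 305.15/14.00 = 21.7964.
Q_H = COP_HP · W = 21.7964 × 127 = 2768 J.

Q_H ≈ 2768 J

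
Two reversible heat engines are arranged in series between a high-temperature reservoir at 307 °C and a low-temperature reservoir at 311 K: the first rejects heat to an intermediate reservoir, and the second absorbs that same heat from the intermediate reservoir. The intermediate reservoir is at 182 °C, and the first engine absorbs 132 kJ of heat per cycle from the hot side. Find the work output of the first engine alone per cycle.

W₁ ≈ 28.44 kJ

T_H = 307 °C → 307 + 273.15 = 580.15 K.
T_m = 182 °C → 182 + 273.15 = 455.15 K.
First-stage efficiency η₁ = 1 − T_m/T_H = 1 − 455.15/580.15 = 0.2155.
W₁ = η₁·Q_H = 0.2155 × 132 = 28.44 kJ.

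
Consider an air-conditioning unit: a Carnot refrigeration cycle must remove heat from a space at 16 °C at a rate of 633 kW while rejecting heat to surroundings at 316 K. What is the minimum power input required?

T_C = 16 °C → 16 + 273.15 = 289.15 K.
Carnot COP: COP_R = T_C/(T_H − T_C) = 289.15/26.85 = 10.7691.
W = Q_C/COP_R = 633/10.7691 = 58.8 kW.

Ẇ_in ≈ 58.8 kW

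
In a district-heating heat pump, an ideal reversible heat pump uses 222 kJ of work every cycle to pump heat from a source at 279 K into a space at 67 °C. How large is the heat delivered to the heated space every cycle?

T_H = 67 °C → 67 + 273.15 = 340.15 K.
COP_HP = T_H/(T_H − T_C) = 340.15/61.15 = 5.5626.
Q_H = COP_HP · W = 5.5626 × 222 = 1235 kJ.

Q_H ≈ 1235 kJ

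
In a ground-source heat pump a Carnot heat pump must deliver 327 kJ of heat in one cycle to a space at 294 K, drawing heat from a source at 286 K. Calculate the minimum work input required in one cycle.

COP_HP = T_H/(T_H − T_C) = 294.00/8.00 = 36.7500.
W = Q_H/COP_HP = 327/36.7500 = 8.898 kJ.

W_in ≈ 8.898 kJ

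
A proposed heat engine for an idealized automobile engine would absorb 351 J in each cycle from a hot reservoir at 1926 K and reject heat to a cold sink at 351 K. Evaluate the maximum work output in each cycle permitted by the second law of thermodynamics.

By the Carnot theorem, η_max = 1 − T_C/T_H = 1 − 351.00/1926.00 = 0.8178.
W_max = η_max · Q_H = 0.8178 × 351 = 287 J.

W_max ≈ 287 J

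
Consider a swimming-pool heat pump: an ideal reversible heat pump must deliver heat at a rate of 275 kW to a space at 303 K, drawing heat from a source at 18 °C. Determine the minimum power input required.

Ẇ_in ≈ 10.8 kW

T_C = 18 °C → 18 + 273.15 = 291.15 K.
COP_HP = T_H/(T_H − T_C) = 303.00/11.85 = 25.5696.
W = Q_H/COP_HP = 275/25.5696 = 10.8 kW.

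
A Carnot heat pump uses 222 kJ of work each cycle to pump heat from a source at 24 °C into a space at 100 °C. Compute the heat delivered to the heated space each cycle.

Q_H ≈ 1090 kJ

T_H = 100 °C → 100 + 273.15 = 373.15 K.
T_C = 24 °C → 24 + 273.15 = 297.15 K.
The Carnot heat-pump COP is COP_HP = T_H/(T_H − T_C) = 373.15/76.00 = 4.9099.
Q_H = COP_HP · W = 4.9099 × 222 = 1090 kJ.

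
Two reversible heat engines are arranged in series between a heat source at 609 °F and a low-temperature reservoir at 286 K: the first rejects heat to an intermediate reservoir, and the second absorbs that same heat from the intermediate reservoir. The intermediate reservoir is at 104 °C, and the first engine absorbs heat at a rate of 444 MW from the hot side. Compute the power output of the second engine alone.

T_H = 609 °F → (609 − 32) × 5/9 = 320.56 °C = 593.71 K.
T_m = 104 °C → 104 + 273.15 = 377.15 K.
Heat entering the second stage: Q_m = Q_H·(T_m/T_H) = 444 × 377.15/593.71 = 282 MW.
Second-stage efficiency η₂ = 1 − T_C/T_m = 1 − 286.00/377.15 = 0.2417, so W₂ = η₂·Q_m = 68.2 MW.

Ẇ₂ ≈ 68.2 MW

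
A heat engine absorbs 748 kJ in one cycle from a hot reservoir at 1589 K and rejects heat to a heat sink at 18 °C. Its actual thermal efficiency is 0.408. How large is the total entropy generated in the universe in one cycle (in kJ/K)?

ΔS_univ ≈ 1.050 kJ/K

T_C = 18 °C → 18 + 273.15 = 291.15 K.
W = η·Q_H = 0.408 × 748 = 305.2 kJ, so Q_C = Q_H − W = 442.8 kJ.
The hot reservoir loses entropy Q_H/T_H = 748/1589.00 = 0.4707 kJ/K; the cold reservoir gains Q_C/T_C = 442.8/291.15 = 1.521 kJ/K.
ΔS_univ = −Q_H/T_H + Q_C/T_C = 1.050 kJ/K (> 0, since η = 0.408 < η_Carnot = 0.817).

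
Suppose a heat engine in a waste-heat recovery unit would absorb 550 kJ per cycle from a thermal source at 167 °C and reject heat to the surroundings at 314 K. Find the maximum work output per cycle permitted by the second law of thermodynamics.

T_H = 167 °C → 167 + 273.15 = 440.15 K.
No engine can exceed the Carnot limit: η_max = 1 − T_C/T_H = 1 − 314.00/440.15 = 0.2866.
W_max = η_max · Q_H = 0.2866 × 550 = 158 kJ.

W_max ≈ 158 kJ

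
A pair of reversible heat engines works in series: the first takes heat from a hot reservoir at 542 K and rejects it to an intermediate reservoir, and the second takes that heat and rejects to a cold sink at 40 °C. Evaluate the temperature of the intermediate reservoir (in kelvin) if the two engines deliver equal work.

T_m ≈ 428 K

T_C = 40 °C → 40 + 273.15 = 313.15 K.
For reversible stages Q_m = Q_H·(T_m/T_H). Setting W₁ = Q_H(1 − T_m/T_H) equal to W₂ = Q_m(1 − T_C/T_m) = Q_H·(T_m − T_C)/T_H gives T_H − T_m = T_m − T_C, so T_m = (T_H + T_C)/2 = (542.00 + 313.15)/2 = 428 K.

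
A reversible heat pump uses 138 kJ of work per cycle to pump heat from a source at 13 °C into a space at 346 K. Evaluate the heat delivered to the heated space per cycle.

Q_H ≈ 797.8 kJ

T_C = 13 °C → 13 + 273.15 = 286.15 K.
COP_HP = T_H/(T_H − T_C) = 346.00/59.85 = 5.7811.
Q_H = COP_HP · W = 5.7811 × 138 = 797.8 kJ.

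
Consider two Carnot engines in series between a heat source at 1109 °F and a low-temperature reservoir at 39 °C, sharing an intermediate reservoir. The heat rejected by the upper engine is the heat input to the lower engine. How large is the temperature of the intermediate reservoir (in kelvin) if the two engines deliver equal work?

T_m ≈ 592 K

T_H = 1109 °F → (1109 − 32) × 5/9 = 598.33 °C = 871.48 K.
T_C = 39 °C → 39 + 273.15 = 312.15 K.
For reversible stages Q_m = Q_H·(T_m/T_H). Setting W₁ = Q_H(1 − T_m/T_H) equal to W₂ = Q_m(1 − T_C/T_m) = Q_H·(T_m − T_C)/T_H gives T_H − T_m = T_m − T_C, so T_m = (T_H + T_C)/2 = (871.48 + 312.15)/2 = 592 K.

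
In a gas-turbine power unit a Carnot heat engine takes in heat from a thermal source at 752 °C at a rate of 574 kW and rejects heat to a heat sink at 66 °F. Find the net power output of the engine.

T_H = 752 °C → 752 + 273.15 = 1025.15 K.
T_C = 66 °F → (66 − 32) × 5/9 = 18.89 °C = 292.04 K.
η_rev = 1 − T_C/T_H = 1 − 292.04/1025.15 = 0.7151.
W = η·Q_H = 0.7151 × 574 = 410 kW.

Ẇ ≈ 410 kW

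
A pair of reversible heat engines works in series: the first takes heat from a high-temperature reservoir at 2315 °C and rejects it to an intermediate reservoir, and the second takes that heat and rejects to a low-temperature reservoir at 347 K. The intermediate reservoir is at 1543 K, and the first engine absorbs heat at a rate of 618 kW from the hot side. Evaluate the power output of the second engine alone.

T_H = 2315 °C → 2315 + 273.15 = 2588.15 K.
Heat entering the second stage: Q_m = Q_H·(T_m/T_H) = 618 × 1543.00/2588.15 = 368.4 kW.
Second-stage efficiency η₂ = 1 − T_C/T_m = 1 − 347.00/1543.00 = 0.7751, so W₂ = η₂·Q_m = 285.6 kW.

Ẇ₂ ≈ 285.6 kW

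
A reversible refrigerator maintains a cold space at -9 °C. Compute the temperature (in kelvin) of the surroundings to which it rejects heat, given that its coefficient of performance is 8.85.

T_H ≈ 294.0 K

T_C = -9 °C → -9 + 273.15 = 264.15 K.
COP_R = T_C/(T_H − T_C) ⇒ T_H = T_C·(1 + 1/COP_R) = 264.15 × (1 + 1/8.85) = 294.0 K.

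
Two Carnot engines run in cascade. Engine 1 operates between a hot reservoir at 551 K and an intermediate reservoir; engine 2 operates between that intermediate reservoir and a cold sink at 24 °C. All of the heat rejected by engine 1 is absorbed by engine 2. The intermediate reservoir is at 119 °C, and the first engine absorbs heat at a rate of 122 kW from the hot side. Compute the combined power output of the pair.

Ẇ_total ≈ 56.21 kW

T_C = 24 °C → 24 + 273.15 = 297.15 K.
Two reversible stages in series are equivalent to a single Carnot engine between T_H and T_C, so η_total = 1 − T_C/T_H = 1 − 297.15/551.00 = 0.4607.
W_total = η_total · Q_H = 0.4607 × 122 = 56.21 kW.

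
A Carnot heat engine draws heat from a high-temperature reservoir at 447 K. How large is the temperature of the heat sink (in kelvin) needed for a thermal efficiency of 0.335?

T_C ≈ 297 K

From η = 1 − T_C/T_H, T_C = T_H·(1 − η) = 447.00 × (1 − 0.335) = 297 K.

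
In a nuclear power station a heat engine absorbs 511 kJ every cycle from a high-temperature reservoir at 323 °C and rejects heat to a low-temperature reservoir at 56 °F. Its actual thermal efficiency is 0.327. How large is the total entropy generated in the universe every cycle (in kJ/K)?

T_H = 323 °C → 323 + 273.15 = 596.15 K.
T_C = 56 °F → (56 − 32) × 5/9 = 13.33 °C = 286.48 K.
W = η·Q_H = 0.327 × 511 = 167.1 kJ, so Q_C = Q_H − W = 343.9 kJ.
Reservoir entropy changes: ΔS_H = −Q_H/T_H = −511/596.15 = -0.8572 kJ/K and ΔS_C = +Q_C/T_C = 343.9/286.48 = 1.200 kJ/K.
ΔS_univ = −Q_H/T_H + Q_C/T_C = 0.343 kJ/K (> 0, since η = 0.327 < η_Carnot = 0.519).

ΔS_univ ≈ 0.343 kJ/K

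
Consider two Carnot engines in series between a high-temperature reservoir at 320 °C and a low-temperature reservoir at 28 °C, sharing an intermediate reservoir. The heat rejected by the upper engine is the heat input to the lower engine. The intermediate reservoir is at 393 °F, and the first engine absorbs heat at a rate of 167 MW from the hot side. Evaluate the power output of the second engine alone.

T_H = 320 °C → 320 + 273.15 = 593.15 K.
T_C = 28 °C → 28 + 273.15 = 301.15 K.
T_m = 393 °F → (393 − 32) × 5/9 = 200.56 °C = 473.71 K.
Heat entering the second stage: Q_m = Q_H·(T_m/T_H) = 167 × 473.71/593.15 = 133 MW.
Second-stage efficiency η₂ = 1 − T_C/T_m = 1 − 301.15/473.71 = 0.3643, so W₂ = η₂·Q_m = 48.6 MW.

Ẇ₂ ≈ 48.6 MW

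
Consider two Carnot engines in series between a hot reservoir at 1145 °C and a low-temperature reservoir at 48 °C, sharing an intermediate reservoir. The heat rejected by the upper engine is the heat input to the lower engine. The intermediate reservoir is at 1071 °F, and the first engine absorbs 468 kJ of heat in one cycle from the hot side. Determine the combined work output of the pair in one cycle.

W_total ≈ 362 kJ

T_H = 1145 °C → 1145 + 273.15 = 1418.15 K.
T_C = 48 °C → 48 + 273.15 = 321.15 K.
Two reversible stages in series are equivalent to a single Carnot engine between T_H and T_C, so η_total = 1 − T_C/T_H = 1 − 321.15/1418.15 = 0.7735.
W_total = η_total · Q_H = 0.7735 × 468 = 362 kJ.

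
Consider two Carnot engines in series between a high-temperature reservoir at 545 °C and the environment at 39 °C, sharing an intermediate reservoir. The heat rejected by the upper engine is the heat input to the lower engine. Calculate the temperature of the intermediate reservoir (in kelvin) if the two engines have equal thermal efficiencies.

T_H = 545 °C → 545 + 273.15 = 818.15 K.
T_C = 39 °C → 39 + 273.15 = 312.15 K.
Equal efficiencies require 1 − T_m/T_H = 1 − T_C/T_m, i.e. T_m/T_H = T_C/T_m, so T_m = √(T_H·T_C) = √(818.15 × 312.15) = 505 K.

T_m ≈ 505 K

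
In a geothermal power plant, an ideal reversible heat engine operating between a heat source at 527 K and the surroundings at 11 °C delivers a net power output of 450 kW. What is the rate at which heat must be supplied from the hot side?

Q̇_H ≈ 977 kW

T_C = 11 °C → 11 + 273.15 = 284.15 K.
Since the cycle is reversible, η = 1 − T_C/T_H = 1 − 284.15/527.00 = 0.4608.
Q_H = W/η = 450/0.4608 = 977 kW.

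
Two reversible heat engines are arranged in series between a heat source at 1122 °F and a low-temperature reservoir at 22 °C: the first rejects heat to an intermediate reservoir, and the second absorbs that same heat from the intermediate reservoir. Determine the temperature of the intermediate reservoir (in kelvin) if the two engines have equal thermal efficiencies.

T_H = 1122 °F → (1122 − 32) × 5/9 = 605.56 °C = 878.71 K.
T_C = 22 °C → 22 + 273.15 = 295.15 K.
Equal efficiencies require 1 − T_m/T_H = 1 − T_C/T_m, i.e. T_m/T_H = T_C/T_m, so T_m = √(T_H·T_C) = √(878.71 × 295.15) = 509 K.

T_m ≈ 509 K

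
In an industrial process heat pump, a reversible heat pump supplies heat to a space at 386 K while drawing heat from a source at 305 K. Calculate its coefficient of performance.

COP_HP ≈ 4.77

The Carnot heat-pump COP is COP_HP = T_H/(T_H − T_C) = 386.00/(386.00 − 305.00) = 4.77.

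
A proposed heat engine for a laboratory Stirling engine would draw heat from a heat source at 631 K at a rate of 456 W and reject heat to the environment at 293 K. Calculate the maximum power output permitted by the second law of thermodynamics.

Ẇ_max ≈ 244.3 W

The second-law ceiling is the Carnot efficiency, η_max = 1 − T_C/T_H = 1 − 293.00/631.00 = 0.5357.
W_max = η_max · Q_H = 0.5357 × 456 = 244.3 W.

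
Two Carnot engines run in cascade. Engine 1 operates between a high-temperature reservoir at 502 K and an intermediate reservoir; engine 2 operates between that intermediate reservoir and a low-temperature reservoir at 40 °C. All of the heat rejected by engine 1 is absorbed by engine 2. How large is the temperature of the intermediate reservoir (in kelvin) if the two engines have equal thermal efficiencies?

T_C = 40 °C → 40 + 273.15 = 313.15 K.
Equal efficiencies require 1 − T_m/T_H = 1 − T_C/T_m, i.e. T_m/T_H = T_C/T_m, so T_m = √(T_H·T_C) = √(502.00 × 313.15) = 396 K.

T_m ≈ 396 K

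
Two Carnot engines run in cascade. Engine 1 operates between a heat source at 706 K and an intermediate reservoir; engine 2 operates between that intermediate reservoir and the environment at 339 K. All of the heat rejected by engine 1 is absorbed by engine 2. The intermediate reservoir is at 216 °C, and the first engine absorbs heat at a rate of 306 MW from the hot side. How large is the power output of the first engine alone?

Ẇ₁ ≈ 93.99 MW

T_m = 216 °C → 216 + 273.15 = 489.15 K.
First-stage efficiency η₁ = 1 − T_m/T_H = 1 − 489.15/706.00 = 0.3072.
W₁ = η₁·Q_H = 0.3072 × 306 = 93.99 MW.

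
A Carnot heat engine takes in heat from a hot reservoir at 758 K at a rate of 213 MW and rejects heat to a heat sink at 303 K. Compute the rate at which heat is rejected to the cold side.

Q̇_C ≈ 85.1 MW

Since the cycle is reversible, η = 1 − T_C/T_H = 1 − 303.00/758.00 = 0.6003.
For a reversible cycle Q_C/Q_H = T_C/T_H, so Q_C = 213 × 303.00/758.00 = 85.1 MW.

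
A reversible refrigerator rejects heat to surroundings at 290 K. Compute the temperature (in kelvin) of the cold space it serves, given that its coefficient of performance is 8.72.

COP_R = T_C/(T_H − T_C) ⇒ T_C = T_H·COP_R/(1 + COP_R) = 290.00 × 8.72/(1 + 8.72) = 260 K.

T_C ≈ 260 K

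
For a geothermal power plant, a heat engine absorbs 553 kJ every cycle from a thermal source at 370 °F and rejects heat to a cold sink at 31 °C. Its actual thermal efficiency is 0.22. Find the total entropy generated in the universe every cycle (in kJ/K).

ΔS_univ ≈ 0.218 kJ/K

T_H = 370 °F → (370 − 32) × 5/9 = 187.78 °C = 460.93 K.
T_C = 31 °C → 31 + 273.15 = 304.15 K.
W = η·Q_H = 0.22 × 553 = 121.7 kJ, so Q_C = Q_H − W = 431.3 kJ.
Entropy balance on the reservoirs: −Q_H/T_H = -1.200 kJ/K, +Q_C/T_C = 1.418 kJ/K.
ΔS_univ = −Q_H/T_H + Q_C/T_C = 0.218 kJ/K (> 0, since η = 0.22 < η_Carnot = 0.340).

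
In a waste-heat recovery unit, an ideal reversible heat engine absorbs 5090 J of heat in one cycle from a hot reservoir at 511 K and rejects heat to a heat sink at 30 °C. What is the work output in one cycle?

W ≈ 2070 J

T_C = 30 °C → 30 + 273.15 = 303.15 K.
Since the cycle is reversible, η = 1 − T_C/T_H = 1 − 303.15/511.00 = 0.4068.
W = η·Q_H = 0.4068 × 5090 = 2070 J.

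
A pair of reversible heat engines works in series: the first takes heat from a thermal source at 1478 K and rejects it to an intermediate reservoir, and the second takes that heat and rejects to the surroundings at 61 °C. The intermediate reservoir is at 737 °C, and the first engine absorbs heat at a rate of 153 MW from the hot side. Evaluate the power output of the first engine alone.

Ẇ₁ ≈ 48.4 MW

T_C = 61 °C → 61 + 273.15 = 334.15 K.
T_m = 737 °C → 737 + 273.15 = 1010.15 K.
First-stage efficiency η₁ = 1 − T_m/T_H = 1 − 1010.15/1478.00 = 0.3165.
W₁ = η₁·Q_H = 0.3165 × 153 = 48.4 MW.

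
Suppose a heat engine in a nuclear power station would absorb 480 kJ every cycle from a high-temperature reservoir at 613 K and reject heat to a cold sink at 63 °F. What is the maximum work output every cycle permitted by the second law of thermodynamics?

T_C = 63 °F → (63 − 32) × 5/9 = 17.22 °C = 290.37 K.
The second-law ceiling is the Carnot efficiency, η_max = 1 − T_C/T_H = 1 − 290.37/613.00 = 0.5263.
W_max = η_max · Q_H = 0.5263 × 480 = 252.6 kJ.

W_max ≈ 252.6 kJ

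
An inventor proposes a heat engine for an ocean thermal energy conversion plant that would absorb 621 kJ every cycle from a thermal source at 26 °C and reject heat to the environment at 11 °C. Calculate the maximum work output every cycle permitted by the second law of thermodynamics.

T_H = 26 °C → 26 + 273.15 = 299.15 K.
T_C = 11 °C → 11 + 273.15 = 284.15 K.
By the Carnot theorem, η_max = 1 − T_C/T_H = 1 − 284.15/299.15 = 0.0501.
W_max = η_max · Q_H = 0.0501 × 621 = 31.1 kJ.

W_max ≈ 31.1 kJ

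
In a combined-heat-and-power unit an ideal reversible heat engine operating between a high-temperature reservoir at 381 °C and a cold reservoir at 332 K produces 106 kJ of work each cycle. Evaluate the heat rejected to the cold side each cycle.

Q_C ≈ 109.2 kJ

T_H = 381 °C → 381 + 273.15 = 654.15 K.
η_rev = 1 − T_C/T_H = 1 − 332.00/654.15 = 0.4925.
Since Q_C/Q_H = T_C/T_H and Q_H = W/η, Q_C = W·T_C/(T_H − T_C) = 106 × 332.00/322.15 = 109.2 kJ.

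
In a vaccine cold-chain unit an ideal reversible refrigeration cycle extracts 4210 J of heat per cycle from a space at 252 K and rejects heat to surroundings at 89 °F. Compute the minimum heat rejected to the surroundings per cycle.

Q_H ≈ 5092 J

T_H = 89 °F → (89 − 32) × 5/9 = 31.67 °C = 304.82 K.
For a reversible cycle Q_H/Q_C = T_H/T_C, so Q_H = Q_C·T_H/T_C = 4210 × 304.82/252.00 = 5092 J.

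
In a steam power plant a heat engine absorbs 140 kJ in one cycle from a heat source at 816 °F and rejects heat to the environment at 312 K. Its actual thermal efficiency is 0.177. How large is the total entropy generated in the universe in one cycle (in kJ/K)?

T_H = 816 °F → (816 − 32) × 5/9 = 435.56 °C = 708.71 K.
W = η·Q_H = 0.177 × 140 = 24.78 kJ, so Q_C = Q_H − W = 115.2 kJ.
Reservoir entropy changes: ΔS_H = −Q_H/T_H = −140/708.71 = -0.1975 kJ/K and ΔS_C = +Q_C/T_C = 115.2/312.00 = 0.3693 kJ/K.
ΔS_univ = −Q_H/T_H + Q_C/T_C = 0.172 kJ/K (> 0, since η = 0.177 < η_Carnot = 0.560).

ΔS_univ ≈ 0.172 kJ/K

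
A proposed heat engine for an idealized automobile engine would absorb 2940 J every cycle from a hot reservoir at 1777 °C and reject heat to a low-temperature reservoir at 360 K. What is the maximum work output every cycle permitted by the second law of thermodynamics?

W_max ≈ 2420 J

T_H = 1777 °C → 1777 + 273.15 = 2050.15 K.
No engine can exceed the Carnot limit: η_max = 1 − T_C/T_H = 1 − 360.00/2050.15 = 0.8244.
W_max = η_max · Q_H = 0.8244 × 2940 = 2420 J.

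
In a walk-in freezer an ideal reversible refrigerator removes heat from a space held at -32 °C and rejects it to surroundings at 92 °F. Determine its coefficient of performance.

T_H = 92 °F → (92 − 32) × 5/9 = 33.33 °C = 306.48 K.
T_C = -32 °C → -32 + 273.15 = 241.15 K.
The reversible coefficient of performance is COP_R = T_C/(T_H − T_C) = 241.15/(306.48 − 241.15) = 3.69.

COP_R ≈ 3.69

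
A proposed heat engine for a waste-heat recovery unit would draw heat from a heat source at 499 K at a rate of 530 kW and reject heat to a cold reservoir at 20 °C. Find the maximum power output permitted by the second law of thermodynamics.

T_C = 20 °C → 20 + 273.15 = 293.15 K.
By the Carnot theorem, η_max = 1 − T_C/T_H = 1 − 293.15/499.00 = 0.4125.
W_max = η_max · Q_H = 0.4125 × 530 = 219 kW.

Ẇ_max ≈ 219 kW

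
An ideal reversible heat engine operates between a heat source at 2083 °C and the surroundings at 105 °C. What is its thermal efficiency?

T_H = 2083 °C → 2083 + 273.15 = 2356.15 K.
T_C = 105 °C → 105 + 273.15 = 378.15 K.
Since the cycle is reversible, η = 1 − T_C/T_H = 1 − 378.15/2356.15 = 0.840.

η ≈ 0.840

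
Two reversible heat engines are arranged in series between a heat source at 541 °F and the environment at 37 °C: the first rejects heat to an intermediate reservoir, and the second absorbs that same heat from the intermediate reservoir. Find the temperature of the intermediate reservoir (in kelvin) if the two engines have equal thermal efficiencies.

T_H = 541 °F → (541 − 32) × 5/9 = 282.78 °C = 555.93 K.
T_C = 37 °C → 37 + 273.15 = 310.15 K.
Equal efficiencies require 1 − T_m/T_H = 1 − T_C/T_m, i.e. T_m/T_H = T_C/T_m, so T_m = √(T_H·T_C) = √(555.93 × 310.15) = 415 K.

T_m ≈ 415 K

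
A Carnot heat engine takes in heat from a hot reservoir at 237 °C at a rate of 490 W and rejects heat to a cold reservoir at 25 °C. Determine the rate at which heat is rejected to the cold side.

Q̇_C ≈ 286 W

T_H = 237 °C → 237 + 273.15 = 510.15 K.
T_C = 25 °C → 25 + 273.15 = 298.15 K.
Carnot efficiency: η = 1 − T_C/T_H = 1 − 298.15/510.15 = 0.4156.
For a reversible cycle Q_C/Q_H = T_C/T_H, so Q_C = 490 × 298.15/510.15 = 286 W.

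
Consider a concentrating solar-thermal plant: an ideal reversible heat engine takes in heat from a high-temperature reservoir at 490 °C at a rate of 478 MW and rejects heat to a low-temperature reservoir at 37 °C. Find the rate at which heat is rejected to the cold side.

T_H = 490 °C → 490 + 273.15 = 763.15 K.
T_C = 37 °C → 37 + 273.15 = 310.15 K.
η_rev = 1 − T_C/T_H = 1 − 310.15/763.15 = 0.5936.
For a reversible cycle Q_C/Q_H = T_C/T_H, so Q_C = 478 × 310.15/763.15 = 194.3 MW.

Q̇_C ≈ 194.3 MW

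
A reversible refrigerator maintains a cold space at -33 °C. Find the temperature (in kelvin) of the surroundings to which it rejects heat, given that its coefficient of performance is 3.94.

T_C = -33 °C → -33 + 273.15 = 240.15 K.
COP_R = T_C/(T_H − T_C) ⇒ T_H = T_C·(1 + 1/COP_R) = 240.15 × (1 + 1/3.94) = 301 K.

T_H ≈ 301 K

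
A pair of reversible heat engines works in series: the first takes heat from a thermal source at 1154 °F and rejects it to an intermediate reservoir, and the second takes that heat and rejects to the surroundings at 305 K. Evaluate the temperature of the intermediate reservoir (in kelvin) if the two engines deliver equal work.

T_H = 1154 °F → (1154 − 32) × 5/9 = 623.33 °C = 896.48 K.
For reversible stages Q_m = Q_H·(T_m/T_H). Setting W₁ = Q_H(1 − T_m/T_H) equal to W₂ = Q_m(1 − T_C/T_m) = Q_H·(T_m − T_C)/T_H gives T_H − T_m = T_m − T_C, so T_m = (T_H + T_C)/2 = (896.48 + 305.00)/2 = 601 K.

T_m ≈ 601 K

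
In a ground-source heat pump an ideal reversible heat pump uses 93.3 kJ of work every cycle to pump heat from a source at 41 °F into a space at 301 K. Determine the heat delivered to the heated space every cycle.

T_C = 41 °F → (41 − 32) × 5/9 = 5.00 °C = 278.15 K.
For a reversible heat pump, COP_HP = T_H/(T_H − T_C) = 301.00/22.85 = 13.1729.
Q_H = COP_HP · W = 13.1729 × 93.3 = 1230 kJ.

Q_H ≈ 1230 kJ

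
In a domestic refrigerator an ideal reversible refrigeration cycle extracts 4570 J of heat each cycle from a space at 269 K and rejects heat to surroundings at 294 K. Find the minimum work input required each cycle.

W_in ≈ 425 J

The reversible coefficient of performance is COP_R = T_C/(T_H − T_C) = 269.00/25.00 = 10.7600.
W = Q_C/COP_R = 4570/10.7600 = 425 J.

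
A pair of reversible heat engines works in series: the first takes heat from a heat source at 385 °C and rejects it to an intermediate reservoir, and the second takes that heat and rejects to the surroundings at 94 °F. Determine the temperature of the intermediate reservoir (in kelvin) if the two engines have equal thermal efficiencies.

T_m ≈ 449.9 K

T_H = 385 °C → 385 + 273.15 = 658.15 K.
T_C = 94 °F → (94 − 32) × 5/9 = 34.44 °C = 307.59 K.
Equal efficiencies require 1 − T_m/T_H = 1 − T_C/T_m, i.e. T_m/T_H = T_C/T_m, so T_m = √(T_H·T_C) = √(658.15 × 307.59) = 449.9 K.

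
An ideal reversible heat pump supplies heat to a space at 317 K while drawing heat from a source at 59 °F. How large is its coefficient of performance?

COP_HP ≈ 11.0

T_C = 59 °F → (59 − 32) × 5/9 = 15.00 °C = 288.15 K.
Reversible heating COP: COP_HP = T_H/(T_H − T_C) = 317.00/(317.00 − 288.15) = 11.0.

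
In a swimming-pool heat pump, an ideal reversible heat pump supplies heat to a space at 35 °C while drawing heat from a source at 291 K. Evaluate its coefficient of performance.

COP_HP ≈ 18.0

T_H = 35 °C → 35 + 273.15 = 308.15 K.
The Carnot heat-pump COP is COP_HP = T_H/(T_H − T_C) = 308.15/(308.15 − 291.00) = 18.0.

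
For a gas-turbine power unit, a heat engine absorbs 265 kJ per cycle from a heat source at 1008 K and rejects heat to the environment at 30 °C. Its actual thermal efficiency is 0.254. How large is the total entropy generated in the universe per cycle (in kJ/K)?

ΔS_univ ≈ 0.389 kJ/K

T_C = 30 °C → 30 + 273.15 = 303.15 K.
W = η·Q_H = 0.254 × 265 = 67.31 kJ, so Q_C = Q_H − W = 197.7 kJ.
The hot reservoir loses entropy Q_H/T_H = 265/1008.00 = 0.2629 kJ/K; the cold reservoir gains Q_C/T_C = 197.7/303.15 = 0.6521 kJ/K.
ΔS_univ = −Q_H/T_H + Q_C/T_C = 0.389 kJ/K (> 0, since η = 0.254 < η_Carnot = 0.699).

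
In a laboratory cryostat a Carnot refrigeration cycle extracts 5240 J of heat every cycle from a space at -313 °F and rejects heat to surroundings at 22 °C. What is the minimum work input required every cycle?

T_H = 22 °C → 22 + 273.15 = 295.15 K.
T_C = -313 °F → (-313 − 32) × 5/9 = -191.67 °C = 81.48 K.
For a reversible refrigerator, COP_R = T_C/(T_H − T_C) = 81.48/213.67 = 0.3814.
W = Q_C/COP_R = 5240/0.3814 = 13740 J.

W_in ≈ 13740 J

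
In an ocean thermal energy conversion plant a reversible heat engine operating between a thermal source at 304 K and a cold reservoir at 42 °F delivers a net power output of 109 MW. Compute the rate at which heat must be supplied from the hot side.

T_C = 42 °F → (42 − 32) × 5/9 = 5.56 °C = 278.71 K.
Carnot efficiency: η = 1 − T_C/T_H = 1 − 278.71/304.00 = 0.0832.
Q_H = W/η = 109/0.0832 = 1310 MW.

Q̇_H ≈ 1310 MW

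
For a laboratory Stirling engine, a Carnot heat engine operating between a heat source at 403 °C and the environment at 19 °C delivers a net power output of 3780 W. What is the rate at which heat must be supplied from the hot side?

T_H = 403 °C → 403 + 273.15 = 676.15 K.
T_C = 19 °C → 19 + 273.15 = 292.15 K.
For a reversible engine, η = 1 − T_C/T_H = 1 − 292.15/676.15 = 0.5679.
Q_H = W/η = 3780/0.5679 = 6660 W.

Q̇_H ≈ 6660 W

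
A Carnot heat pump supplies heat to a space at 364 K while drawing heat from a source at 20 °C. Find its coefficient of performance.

T_C = 20 °C → 20 + 273.15 = 293.15 K.
The Carnot heat-pump COP is COP_HP = T_H/(T_H − T_C) = 364.00/(364.00 − 293.15) = 5.14.

COP_HP ≈ 5.14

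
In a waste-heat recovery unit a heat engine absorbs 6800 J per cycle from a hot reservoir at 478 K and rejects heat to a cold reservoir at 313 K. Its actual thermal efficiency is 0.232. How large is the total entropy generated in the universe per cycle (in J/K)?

W = η·Q_H = 0.232 × 6800 = 1578 J, so Q_C = Q_H − W = 5222 J.
Reservoir entropy changes: ΔS_H = −Q_H/T_H = −6800/478.00 = -14.23 J/K and ΔS_C = +Q_C/T_C = 5222/313.00 = 16.68 J/K.
ΔS_univ = −Q_H/T_H + Q_C/T_C = 2.46 J/K (> 0, since η = 0.232 < η_Carnot = 0.345).

ΔS_univ ≈ 2.46 J/K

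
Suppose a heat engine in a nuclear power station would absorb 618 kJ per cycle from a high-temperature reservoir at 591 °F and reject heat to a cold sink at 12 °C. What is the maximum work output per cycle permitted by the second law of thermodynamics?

T_H = 591 °F → (591 − 32) × 5/9 = 310.56 °C = 583.71 K.
T_C = 12 °C → 12 + 273.15 = 285.15 K.
The second-law ceiling is the Carnot efficiency, η_max = 1 − T_C/T_H = 1 − 285.15/583.71 = 0.5115.
W_max = η_max · Q_H = 0.5115 × 618 = 316 kJ.

W_max ≈ 316 kJ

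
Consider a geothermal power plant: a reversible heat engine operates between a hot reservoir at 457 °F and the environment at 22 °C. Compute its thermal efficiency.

η ≈ 0.4204

T_H = 457 °F → (457 − 32) × 5/9 = 236.11 °C = 509.26 K.
T_C = 22 °C → 22 + 273.15 = 295.15 K.
Carnot efficiency: η = 1 − T_C/T_H = 1 − 295.15/509.26 = 0.4204.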